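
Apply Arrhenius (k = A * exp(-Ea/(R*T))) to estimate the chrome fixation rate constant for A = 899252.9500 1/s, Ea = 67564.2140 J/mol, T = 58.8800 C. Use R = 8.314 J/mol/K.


T_K = T_C + 273.15 = 58.8800 + 273.15 = 332.0300 K
exponent = -Ea / (R * T_K) = -67564.2140 / (8.314 * 332.0300) = -24.4754
k = A * exp(exponent) = 899252.9500 * exp(-24.4754) = 2.1104e-05 1/s


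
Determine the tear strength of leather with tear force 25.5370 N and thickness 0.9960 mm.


Formula: Tear strength = force / thickness
Substituting: Tear strength = 25.5370 / 0.9960
Result: 25.6396 N/mm


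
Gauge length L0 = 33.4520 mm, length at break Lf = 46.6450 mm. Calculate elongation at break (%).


Formula: Elongation = (Lf - L0) / L0 * 100
Substituting: Elongation = (46.6450 - 33.4520) / 33.4520 * 100
Result: 39.4386 %


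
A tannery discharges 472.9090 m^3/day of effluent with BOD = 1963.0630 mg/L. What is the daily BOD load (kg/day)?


Formula: BOD_load = volume * conc / 1000
Substituting: BOD_load = 472.9090 * 1963.0630 / 1000
Result: 928.3502 kg/day


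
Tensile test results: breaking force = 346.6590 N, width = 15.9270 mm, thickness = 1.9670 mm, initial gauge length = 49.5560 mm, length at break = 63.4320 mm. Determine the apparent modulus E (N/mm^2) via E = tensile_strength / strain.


TS = F / (w * t) = 346.6590 / (15.9270 * 1.9670) = 11.0653 N/mm^2
strain = (Lf - L0) / L0 = (63.4320 - 49.5560) / 49.5560 = 0.2800
E = TS / strain = 11.0653 / 0.2800 = 39.5181 N/mm^2


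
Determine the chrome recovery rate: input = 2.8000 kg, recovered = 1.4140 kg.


Formula: Recovery = recovered / input * 100
Substituting: Recovery = 1.4140 / 2.8000 * 100
Result: 50.5000 %


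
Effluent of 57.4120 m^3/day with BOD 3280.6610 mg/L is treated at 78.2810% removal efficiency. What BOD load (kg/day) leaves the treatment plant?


Load_in = volume * conc / 1000 = 57.4120 * 3280.6610 / 1000 = 188.3493 kg/day
Removed = Load_in * eff / 100 = 188.3493 * 78.2810 / 100 = 147.4417 kg/day
Load_out = Load_in - Removed = 188.3493 - 147.4417 = 40.9076 kg/day


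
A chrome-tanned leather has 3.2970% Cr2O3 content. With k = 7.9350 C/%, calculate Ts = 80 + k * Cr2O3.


Formula: Ts = 80 + k * Cr2O3
Substituting: Ts = 80 + 7.9350 * 3.2970
Result: 106.1617 C


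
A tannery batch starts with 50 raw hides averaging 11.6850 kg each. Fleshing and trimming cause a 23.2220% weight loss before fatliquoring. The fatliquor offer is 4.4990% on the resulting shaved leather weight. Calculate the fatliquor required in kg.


Total_raw = N * avg_wt = 50 * 11.6850 = 584.2500 kg
Substrate = Total_raw * (1 - loss/100) = 584.2500 * (1 - 23.2220/100) = 448.5755 kg
Fat = Substrate * pct / 100 = 448.5755 * 4.4990 / 100 = 20.1814 kg


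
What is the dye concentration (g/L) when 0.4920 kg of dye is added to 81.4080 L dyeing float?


Formula: Conc = dye_mass(kg) / volume(L) * 1000
Substituting: Conc = 0.4920 / 81.4080 * 1000
Result: 6.0436 g/L


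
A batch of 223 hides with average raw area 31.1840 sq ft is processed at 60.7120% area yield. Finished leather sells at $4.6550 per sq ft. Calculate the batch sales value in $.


Raw_total = N * avg_area = 223 * 31.1840 = 6954.0320 sq ft
Finished = Raw_total * yield / 100 = 6954.0320 * 60.7120 / 100 = 4221.9319 sq ft
Value = Finished * price = 4221.9319 * 4.6550 = 19653.0930 $


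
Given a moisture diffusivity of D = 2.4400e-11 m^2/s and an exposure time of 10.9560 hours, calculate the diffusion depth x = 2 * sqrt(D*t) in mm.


t = 10.9560 hr * 3600 = 39441.6000 s
D * t = 2.4400e-11 * 39441.6000 = 9.6238e-07
x = 2 * sqrt(D*t) = 2 * sqrt(9.6238e-07) = 0.00196201 m = 1.9620 mm


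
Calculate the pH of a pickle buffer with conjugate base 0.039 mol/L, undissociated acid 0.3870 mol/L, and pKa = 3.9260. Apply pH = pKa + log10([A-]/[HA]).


ratio = [A-] / [HA] = 0.039 / 0.3870 = 0.1008
log10(ratio) = -0.9966
pH = pKa + log10(ratio) = 3.9260 - 0.9966 = 2.9294


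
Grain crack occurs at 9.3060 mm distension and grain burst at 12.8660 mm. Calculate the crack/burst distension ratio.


Formula: Ratio = crack / burst
Substituting: Ratio = 9.3060 / 12.8660
Result: 0.7233


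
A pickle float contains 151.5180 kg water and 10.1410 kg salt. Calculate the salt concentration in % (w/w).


Formula: Conc = salt / (water + salt) * 100
Substituting: Conc = 10.1410 / (151.5180 + 10.1410) * 100
Result: 6.2731 %


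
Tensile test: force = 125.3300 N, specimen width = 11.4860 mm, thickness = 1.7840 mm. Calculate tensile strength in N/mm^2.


Formula: TS = force / (width * thickness)
Substituting: TS = 125.3300 / (11.4860 * 1.7840)
Result: 6.1163 N/mm^2


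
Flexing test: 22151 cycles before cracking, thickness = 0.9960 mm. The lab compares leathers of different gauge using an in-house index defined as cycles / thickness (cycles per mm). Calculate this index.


Formula: Index = cycles / thickness
Substituting: Index = 22151 / 0.9960
Result: 22239.9598 cycles/mm


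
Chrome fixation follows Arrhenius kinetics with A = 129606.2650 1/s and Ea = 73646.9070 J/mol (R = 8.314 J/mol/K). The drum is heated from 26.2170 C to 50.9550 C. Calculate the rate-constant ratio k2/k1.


T1 = 26.2170 + 273.15 = 299.3670 K; T2 = 50.9550 + 273.15 = 324.1050 K
k1 = A * exp(-Ea/(R*T1)) = 129606.2650 * exp(-73646.9070/(8.314*299.3670)) = 1.8280e-08 1/s
k2 = A * exp(-Ea/(R*T2)) = 129606.2650 * exp(-73646.9070/(8.314*324.1050)) = 1.7492e-07 1/s
k2/k1 = 1.7492e-07 / 1.8280e-08 = 9.5687


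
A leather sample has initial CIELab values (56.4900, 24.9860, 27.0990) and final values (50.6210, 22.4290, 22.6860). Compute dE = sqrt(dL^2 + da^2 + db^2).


dL = -5.8690, da = -2.5570, db = -4.4130
dE = sqrt((-5.8690)^2 + (-2.5570)^2 + (-4.4130)^2) = 7.7755


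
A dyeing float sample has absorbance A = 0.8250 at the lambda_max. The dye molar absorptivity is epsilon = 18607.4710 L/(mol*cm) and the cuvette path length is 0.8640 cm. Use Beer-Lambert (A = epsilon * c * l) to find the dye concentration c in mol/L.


Formula: c = A / (epsilon * l)
Substituting: c = 0.8250 / (18607.4710 * 0.8640)
Result: 5.1316e-05 mol/L


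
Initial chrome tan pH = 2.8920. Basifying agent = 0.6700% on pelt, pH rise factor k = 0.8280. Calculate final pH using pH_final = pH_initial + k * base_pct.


Formula: pH_final = pH_initial + k * base_pct
Substituting: pH_final = 2.8920 + 0.8280 * 0.6700
Result: 3.4468


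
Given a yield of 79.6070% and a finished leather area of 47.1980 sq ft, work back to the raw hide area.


Formula: raw = finished * 100 / yield
Substituting: raw = 47.1980 * 100 / 79.6070
Result: 59.2888 sq ft


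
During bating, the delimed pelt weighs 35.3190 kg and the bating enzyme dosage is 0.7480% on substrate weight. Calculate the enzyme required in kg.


Formula: Enzyme = substrate * pct / 100
Substituting: Enzyme = 35.3190 * 0.7480 / 100
Result: 0.2642 kg


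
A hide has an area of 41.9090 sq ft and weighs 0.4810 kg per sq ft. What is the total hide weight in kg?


Formula: Weight = area * weight_per_sqft
Substituting: Weight = 41.9090 * 0.4810
Result: 20.1582 kg


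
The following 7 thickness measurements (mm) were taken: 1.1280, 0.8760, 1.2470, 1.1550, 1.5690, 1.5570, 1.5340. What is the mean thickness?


Formula: Average = sum / n
Substituting: Average = 9.0660 / 7
Result: 1.2951 mm


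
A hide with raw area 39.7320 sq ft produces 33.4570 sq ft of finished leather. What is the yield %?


Formula: Yield = finished / raw * 100
Substituting: Yield = 33.4570 / 39.7320 * 100
Result: 84.2067 %


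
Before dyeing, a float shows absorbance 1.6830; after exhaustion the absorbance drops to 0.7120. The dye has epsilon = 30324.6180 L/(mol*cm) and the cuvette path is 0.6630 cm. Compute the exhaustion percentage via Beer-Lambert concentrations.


c_initial = A_i / (epsilon * l) = 1.6830 / (30324.6180 * 0.6630) = 8.3710e-05 mol/L
c_final = A_f / (epsilon * l) = 0.7120 / (30324.6180 * 0.6630) = 3.5414e-05 mol/L
Exhaustion = (c_initial - c_final) / c_initial * 100 = (8.3710e-05 - 3.5414e-05) / 8.3710e-05 * 100 = 57.6946 %


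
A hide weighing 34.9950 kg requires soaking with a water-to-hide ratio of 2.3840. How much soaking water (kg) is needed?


Formula: Water = hide_weight * ratio
Substituting: Water = 34.9950 * 2.3840
Result: 83.4281 kg


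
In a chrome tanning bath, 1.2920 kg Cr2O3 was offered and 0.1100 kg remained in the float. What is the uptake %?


Formula: Uptake = (offered - residual) / offered * 100
Substituting: Uptake = (1.2920 - 0.1100) / 1.2920 * 100
Result: 91.4861 %


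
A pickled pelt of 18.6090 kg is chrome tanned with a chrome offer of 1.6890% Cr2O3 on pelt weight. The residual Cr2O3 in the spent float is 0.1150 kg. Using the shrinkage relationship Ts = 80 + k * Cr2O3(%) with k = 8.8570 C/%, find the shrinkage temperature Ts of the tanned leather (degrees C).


Offered = pelt * offer_pct / 100 = 18.6090 * 1.6890 / 100 = 0.3143 kg
Uptake = offered - residual = 0.3143 - 0.1150 = 0.1993 kg
Cr2O3% on pelt = uptake / pelt * 100 = 0.1993 / 18.6090 * 100 = 1.0710 %
Ts = 80 + k * Cr2O3% = 80 + 8.8570 * 1.0710 = 89.4860 C


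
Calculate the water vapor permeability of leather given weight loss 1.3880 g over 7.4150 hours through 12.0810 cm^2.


Formula: WVP = loss / (area * time)
Substituting: WVP = 1.3880 / (12.0810 * 7.4150)
Result: 0.0154944 g/(cm^2*hr)


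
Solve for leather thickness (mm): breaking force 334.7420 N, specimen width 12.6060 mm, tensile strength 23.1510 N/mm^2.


Formula: t = F / (TS * w)
Substituting: t = 334.7420 / (23.1510 * 12.6060)
Result: 1.1470 mm


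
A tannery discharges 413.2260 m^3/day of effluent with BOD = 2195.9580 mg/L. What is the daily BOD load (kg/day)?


Formula: BOD_load = volume * conc / 1000
Substituting: BOD_load = 413.2260 * 2195.9580 / 1000
Result: 907.4269 kg/day


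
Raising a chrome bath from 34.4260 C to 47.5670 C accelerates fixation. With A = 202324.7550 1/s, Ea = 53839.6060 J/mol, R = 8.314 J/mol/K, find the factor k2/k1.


T1 = 34.4260 + 273.15 = 307.5760 K; T2 = 47.5670 + 273.15 = 320.7170 K
k1 = A * exp(-Ea/(R*T1)) = 202324.7550 * exp(-53839.6060/(8.314*307.5760)) = 1.4532e-04 1/s
k2 = A * exp(-Ea/(R*T2)) = 202324.7550 * exp(-53839.6060/(8.314*320.7170)) = 3.4432e-04 1/s
k2/k1 = 3.4432e-04 / 1.4532e-04 = 2.3695


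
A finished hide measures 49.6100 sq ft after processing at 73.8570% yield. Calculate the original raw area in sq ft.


Formula: raw = finished * 100 / yield
Substituting: raw = 49.6100 * 100 / 73.8570
Result: 67.1703 sq ft


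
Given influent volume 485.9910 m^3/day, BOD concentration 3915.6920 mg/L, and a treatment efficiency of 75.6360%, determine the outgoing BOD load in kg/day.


Load_in = volume * conc / 1000 = 485.9910 * 3915.6920 / 1000 = 1902.9911 kg/day
Removed = Load_in * eff / 100 = 1902.9911 * 75.6360 / 100 = 1439.3463 kg/day
Load_out = Load_in - Removed = 1902.9911 - 1439.3463 = 463.6447 kg/day


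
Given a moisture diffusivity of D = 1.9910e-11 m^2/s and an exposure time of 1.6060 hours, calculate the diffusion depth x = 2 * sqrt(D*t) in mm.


t = 1.6060 hr * 3600 = 5781.6000 s
D * t = 1.9910e-11 * 5781.6000 = 1.1511e-07
x = 2 * sqrt(D*t) = 2 * sqrt(1.1511e-07) = 6.7856e-04 m = 0.6786 mm


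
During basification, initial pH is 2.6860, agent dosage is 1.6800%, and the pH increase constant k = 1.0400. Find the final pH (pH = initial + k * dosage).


Formula: pH_final = pH_initial + k * base_pct
Substituting: pH_final = 2.6860 + 1.0400 * 1.6800
Result: 4.4332


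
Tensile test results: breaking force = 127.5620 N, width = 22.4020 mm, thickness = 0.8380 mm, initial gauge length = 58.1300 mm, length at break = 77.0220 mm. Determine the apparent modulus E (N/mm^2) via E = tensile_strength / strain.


TS = F / (w * t) = 127.5620 / (22.4020 * 0.8380) = 6.7950 N/mm^2
strain = (Lf - L0) / L0 = (77.0220 - 58.1300) / 58.1300 = 0.3250
E = TS / strain = 6.7950 / 0.3250 = 20.9080 N/mm^2


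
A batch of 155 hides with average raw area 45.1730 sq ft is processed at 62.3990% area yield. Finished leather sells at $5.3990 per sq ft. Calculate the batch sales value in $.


Raw_total = N * avg_area = 155 * 45.1730 = 7001.8150 sq ft
Finished = Raw_total * yield / 100 = 7001.8150 * 62.3990 / 100 = 4369.0625 sq ft
Value = Finished * price = 4369.0625 * 5.3990 = 23588.5687 $


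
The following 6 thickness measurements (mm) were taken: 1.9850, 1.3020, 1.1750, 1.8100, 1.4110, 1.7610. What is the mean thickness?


Formula: Average = sum / n
Substituting: Average = 9.4440 / 6
Result: 1.5740 mm


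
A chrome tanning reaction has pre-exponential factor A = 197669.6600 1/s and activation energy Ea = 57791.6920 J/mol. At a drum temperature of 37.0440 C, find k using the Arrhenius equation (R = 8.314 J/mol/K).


T_K = T_C + 273.15 = 37.0440 + 273.15 = 310.1940 K
exponent = -Ea / (R * T_K) = -57791.6920 / (8.314 * 310.1940) = -22.4090
k = A * exp(exponent) = 197669.6600 * exp(-22.4090) = 3.6631e-05 1/s


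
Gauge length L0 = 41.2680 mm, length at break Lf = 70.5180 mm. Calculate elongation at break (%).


Formula: Elongation = (Lf - L0) / L0 * 100
Substituting: Elongation = (70.5180 - 41.2680) / 41.2680 * 100
Result: 70.8782 %


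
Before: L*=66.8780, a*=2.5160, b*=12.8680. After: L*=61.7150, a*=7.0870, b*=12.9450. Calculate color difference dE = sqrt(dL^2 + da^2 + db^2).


dL = -5.1630, da = 4.5710, db = 0.077
dE = sqrt((-5.1630)^2 + 4.5710^2 + 0.077^2) = 6.8961


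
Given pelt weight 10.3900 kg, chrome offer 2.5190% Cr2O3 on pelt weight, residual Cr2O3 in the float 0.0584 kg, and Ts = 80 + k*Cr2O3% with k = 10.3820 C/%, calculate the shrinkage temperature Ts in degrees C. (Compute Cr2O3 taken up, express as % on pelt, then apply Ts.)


Offered = pelt * offer_pct / 100 = 10.3900 * 2.5190 / 100 = 0.2617 kg
Uptake = offered - residual = 0.2617 - 0.0584 = 0.2033 kg
Cr2O3% on pelt = uptake / pelt * 100 = 0.2033 / 10.3900 * 100 = 1.9569 %
Ts = 80 + k * Cr2O3% = 80 + 10.3820 * 1.9569 = 100.3168 C


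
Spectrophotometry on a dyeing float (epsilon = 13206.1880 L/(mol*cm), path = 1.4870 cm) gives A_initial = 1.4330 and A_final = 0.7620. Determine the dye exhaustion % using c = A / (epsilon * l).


c_initial = A_i / (epsilon * l) = 1.4330 / (13206.1880 * 1.4870) = 7.2972e-05 mol/L
c_final = A_f / (epsilon * l) = 0.7620 / (13206.1880 * 1.4870) = 3.8803e-05 mol/L
Exhaustion = (c_initial - c_final) / c_initial * 100 = (7.2972e-05 - 3.8803e-05) / 7.2972e-05 * 100 = 46.8248 %


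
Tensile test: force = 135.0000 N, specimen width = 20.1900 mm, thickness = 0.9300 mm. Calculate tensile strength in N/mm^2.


Formula: TS = force / (width * thickness)
Substituting: TS = 135.0000 / (20.1900 * 0.9300)
Result: 7.1898 N/mm^2


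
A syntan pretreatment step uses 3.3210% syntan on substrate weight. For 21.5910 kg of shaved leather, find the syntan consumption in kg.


Formula: Syntan = substrate * pct / 100
Substituting: Syntan = 21.5910 * 3.3210 / 100
Result: 0.7170 kg


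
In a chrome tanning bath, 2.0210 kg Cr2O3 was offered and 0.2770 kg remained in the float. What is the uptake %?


Formula: Uptake = (offered - residual) / offered * 100
Substituting: Uptake = (2.0210 - 0.2770) / 2.0210 * 100
Result: 86.2939 %


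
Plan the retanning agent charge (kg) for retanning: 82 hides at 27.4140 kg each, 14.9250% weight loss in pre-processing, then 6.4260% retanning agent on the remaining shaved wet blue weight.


Total_raw = N * avg_wt = 82 * 27.4140 = 2247.9480 kg
Substrate = Total_raw * (1 - loss/100) = 2247.9480 * (1 - 14.9250/100) = 1912.4418 kg
Retan = Substrate * pct / 100 = 1912.4418 * 6.4260 / 100 = 122.8935 kg


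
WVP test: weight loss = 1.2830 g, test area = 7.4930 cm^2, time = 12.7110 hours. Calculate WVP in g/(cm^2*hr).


Formula: WVP = loss / (area * time)
Substituting: WVP = 1.2830 / (7.4930 * 12.7110)
Result: 0.0134707 g/(cm^2*hr)


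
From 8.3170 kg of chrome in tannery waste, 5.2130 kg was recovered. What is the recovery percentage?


Formula: Recovery = recovered / input * 100
Substituting: Recovery = 5.2130 / 8.3170 * 100
Result: 62.6789 %


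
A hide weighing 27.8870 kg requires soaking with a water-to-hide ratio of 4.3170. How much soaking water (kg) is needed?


Formula: Water = hide_weight * ratio
Substituting: Water = 27.8870 * 4.3170
Result: 120.3882 kg


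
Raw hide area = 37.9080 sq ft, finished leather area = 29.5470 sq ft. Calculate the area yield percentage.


Formula: Yield = finished / raw * 100
Substituting: Yield = 29.5470 / 37.9080 * 100
Result: 77.9440 %


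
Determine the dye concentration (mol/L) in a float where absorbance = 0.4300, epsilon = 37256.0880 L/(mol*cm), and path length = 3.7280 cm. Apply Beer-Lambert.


Formula: c = A / (epsilon * l)
Substituting: c = 0.4300 / (37256.0880 * 3.7280)
Result: 3.0960e-06 mol/L


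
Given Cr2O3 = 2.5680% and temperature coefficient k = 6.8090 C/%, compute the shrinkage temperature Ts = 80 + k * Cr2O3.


Formula: Ts = 80 + k * Cr2O3
Substituting: Ts = 80 + 6.8090 * 2.5680
Result: 97.4855 C


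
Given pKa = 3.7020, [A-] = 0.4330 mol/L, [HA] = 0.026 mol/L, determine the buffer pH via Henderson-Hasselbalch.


ratio = [A-] / [HA] = 0.4330 / 0.026 = 16.6538
log10(ratio) = 1.2215
pH = pKa + log10(ratio) = 3.7020 + 1.2215 = 4.9235


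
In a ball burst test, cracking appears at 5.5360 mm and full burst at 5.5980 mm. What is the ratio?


Formula: Ratio = crack / burst
Substituting: Ratio = 5.5360 / 5.5980
Result: 0.9889


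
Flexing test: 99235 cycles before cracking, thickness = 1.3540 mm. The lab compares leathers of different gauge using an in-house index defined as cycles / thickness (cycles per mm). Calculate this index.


Formula: Index = cycles / thickness
Substituting: Index = 99235 / 1.3540
Result: 73290.2511 cycles/mm


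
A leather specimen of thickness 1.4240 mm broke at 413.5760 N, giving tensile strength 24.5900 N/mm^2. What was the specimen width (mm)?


Formula: w = F / (TS * t)
Substituting: w = 413.5760 / (24.5900 * 1.4240)
Result: 11.8110 mm


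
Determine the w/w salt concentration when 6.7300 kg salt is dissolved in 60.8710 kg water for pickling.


Formula: Conc = salt / (water + salt) * 100
Substituting: Conc = 6.7300 / (60.8710 + 6.7300) * 100
Result: 9.9555 %


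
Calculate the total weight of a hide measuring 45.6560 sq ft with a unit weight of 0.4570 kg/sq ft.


Formula: Weight = area * weight_per_sqft
Substituting: Weight = 45.6560 * 0.4570
Result: 20.8648 kg


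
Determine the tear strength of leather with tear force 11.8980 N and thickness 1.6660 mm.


Formula: Tear strength = force / thickness
Substituting: Tear strength = 11.8980 / 1.6660
Result: 7.1417 N/mm


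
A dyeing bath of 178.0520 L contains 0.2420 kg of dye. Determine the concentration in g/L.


Formula: Conc = dye_mass(kg) / volume(L) * 1000
Substituting: Conc = 0.2420 / 178.0520 * 1000
Result: 1.3592 g/L


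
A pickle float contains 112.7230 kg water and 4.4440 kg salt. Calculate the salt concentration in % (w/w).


Formula: Conc = salt / (water + salt) * 100
Substituting: Conc = 4.4440 / (112.7230 + 4.4440) * 100
Result: 3.7929 %


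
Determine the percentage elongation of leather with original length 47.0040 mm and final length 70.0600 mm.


Formula: Elongation = (Lf - L0) / L0 * 100
Substituting: Elongation = (70.0600 - 47.0040) / 47.0040 * 100
Result: 49.0511 %


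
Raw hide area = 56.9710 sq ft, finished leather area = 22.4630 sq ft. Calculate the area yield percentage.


Formula: Yield = finished / raw * 100
Substituting: Yield = 22.4630 / 56.9710 * 100
Result: 39.4288 %


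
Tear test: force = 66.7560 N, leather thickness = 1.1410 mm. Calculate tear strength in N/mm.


Formula: Tear strength = force / thickness
Substituting: Tear strength = 66.7560 / 1.1410
Result: 58.5066 N/mm


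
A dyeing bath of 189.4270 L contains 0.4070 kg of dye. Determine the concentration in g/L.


Formula: Conc = dye_mass(kg) / volume(L) * 1000
Substituting: Conc = 0.4070 / 189.4270 * 1000
Result: 2.1486 g/L


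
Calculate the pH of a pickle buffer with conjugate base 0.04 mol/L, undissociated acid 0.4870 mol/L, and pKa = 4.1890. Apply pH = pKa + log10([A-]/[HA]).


ratio = [A-] / [HA] = 0.04 / 0.4870 = 0.0821355
log10(ratio) = -1.0855
pH = pKa + log10(ratio) = 4.1890 - 1.0855 = 3.1035


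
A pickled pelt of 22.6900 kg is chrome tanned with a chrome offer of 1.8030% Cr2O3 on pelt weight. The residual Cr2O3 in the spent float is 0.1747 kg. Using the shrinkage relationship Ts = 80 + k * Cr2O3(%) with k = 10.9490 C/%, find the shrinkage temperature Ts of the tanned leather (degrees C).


Offered = pelt * offer_pct / 100 = 22.6900 * 1.8030 / 100 = 0.4091 kg
Uptake = offered - residual = 0.4091 - 0.1747 = 0.2344 kg
Cr2O3% on pelt = uptake / pelt * 100 = 0.2344 / 22.6900 * 100 = 1.0331 %
Ts = 80 + k * Cr2O3% = 80 + 10.9490 * 1.0331 = 91.3109 C


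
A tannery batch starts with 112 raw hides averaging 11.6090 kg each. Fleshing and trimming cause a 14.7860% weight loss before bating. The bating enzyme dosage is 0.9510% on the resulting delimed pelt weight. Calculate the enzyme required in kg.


Total_raw = N * avg_wt = 112 * 11.6090 = 1300.2080 kg
Substrate = Total_raw * (1 - loss/100) = 1300.2080 * (1 - 14.7860/100) = 1107.9592 kg
Enzyme = Substrate * pct / 100 = 1107.9592 * 0.9510 / 100 = 10.5367 kg


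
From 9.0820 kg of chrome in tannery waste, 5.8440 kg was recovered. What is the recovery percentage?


Formula: Recovery = recovered / input * 100
Substituting: Recovery = 5.8440 / 9.0820 * 100
Result: 64.3471 %


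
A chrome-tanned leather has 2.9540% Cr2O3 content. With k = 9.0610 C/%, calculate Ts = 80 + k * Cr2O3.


Formula: Ts = 80 + k * Cr2O3
Substituting: Ts = 80 + 9.0610 * 2.9540
Result: 106.7662 C


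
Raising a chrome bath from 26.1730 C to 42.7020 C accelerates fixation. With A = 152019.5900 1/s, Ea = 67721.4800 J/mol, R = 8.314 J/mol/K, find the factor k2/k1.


T1 = 26.1730 + 273.15 = 299.3230 K; T2 = 42.7020 + 273.15 = 315.8520 K
k1 = A * exp(-Ea/(R*T1)) = 152019.5900 * exp(-67721.4800/(8.314*299.3230)) = 2.3091e-07 1/s
k2 = A * exp(-Ea/(R*T2)) = 152019.5900 * exp(-67721.4800/(8.314*315.8520)) = 9.5923e-07 1/s
k2/k1 = 9.5923e-07 / 2.3091e-07 = 4.1541


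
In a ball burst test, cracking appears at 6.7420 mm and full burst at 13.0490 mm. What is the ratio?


Formula: Ratio = crack / burst
Substituting: Ratio = 6.7420 / 13.0490
Result: 0.5167


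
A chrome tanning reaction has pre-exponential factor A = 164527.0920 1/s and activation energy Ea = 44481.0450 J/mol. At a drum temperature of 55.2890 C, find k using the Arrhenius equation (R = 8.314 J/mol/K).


T_K = T_C + 273.15 = 55.2890 + 273.15 = 328.4390 K
exponent = -Ea / (R * T_K) = -44481.0450 / (8.314 * 328.4390) = -16.2896
k = A * exp(exponent) = 164527.0920 * exp(-16.2896) = 0.0138598 1/s


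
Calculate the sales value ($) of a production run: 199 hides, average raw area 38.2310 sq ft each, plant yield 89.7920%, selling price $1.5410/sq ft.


Raw_total = N * avg_area = 199 * 38.2310 = 7607.9690 sq ft
Finished = Raw_total * yield / 100 = 7607.9690 * 89.7920 / 100 = 6831.3475 sq ft
Value = Finished * price = 6831.3475 * 1.5410 = 10527.1065 $


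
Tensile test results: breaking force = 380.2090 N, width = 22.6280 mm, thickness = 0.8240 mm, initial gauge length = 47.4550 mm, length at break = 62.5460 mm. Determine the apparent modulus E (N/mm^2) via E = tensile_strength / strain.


TS = F / (w * t) = 380.2090 / (22.6280 * 0.8240) = 20.3915 N/mm^2
strain = (Lf - L0) / L0 = (62.5460 - 47.4550) / 47.4550 = 0.3180
E = TS / strain = 20.3915 / 0.3180 = 64.1229 N/mm^2


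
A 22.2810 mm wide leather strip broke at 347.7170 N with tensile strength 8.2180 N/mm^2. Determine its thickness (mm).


Formula: t = F / (TS * w)
Substituting: t = 347.7170 / (8.2180 * 22.2810)
Result: 1.8990 mm


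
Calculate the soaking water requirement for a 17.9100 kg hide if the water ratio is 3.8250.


Formula: Water = hide_weight * ratio
Substituting: Water = 17.9100 * 3.8250
Result: 68.5058 kg


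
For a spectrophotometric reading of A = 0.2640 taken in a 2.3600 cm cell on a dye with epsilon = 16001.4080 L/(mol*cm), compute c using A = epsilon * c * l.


Formula: c = A / (epsilon * l)
Substituting: c = 0.2640 / (16001.4080 * 2.3600)
Result: 6.9909e-06 mol/L


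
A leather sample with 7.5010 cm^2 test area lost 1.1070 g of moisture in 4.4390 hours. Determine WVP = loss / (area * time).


Formula: WVP = loss / (area * time)
Substituting: WVP = 1.1070 / (7.5010 * 4.4390)
Result: 0.0332463 g/(cm^2*hr)


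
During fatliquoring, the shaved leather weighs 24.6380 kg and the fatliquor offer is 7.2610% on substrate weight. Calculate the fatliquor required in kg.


Formula: Fat = substrate * pct / 100
Substituting: Fat = 24.6380 * 7.2610 / 100
Result: 1.7890 kg


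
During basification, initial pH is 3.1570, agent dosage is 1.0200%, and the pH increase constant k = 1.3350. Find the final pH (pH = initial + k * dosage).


Formula: pH_final = pH_initial + k * base_pct
Substituting: pH_final = 3.1570 + 1.3350 * 1.0200
Result: 4.5187


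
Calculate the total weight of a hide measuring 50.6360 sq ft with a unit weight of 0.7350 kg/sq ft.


Formula: Weight = area * weight_per_sqft
Substituting: Weight = 50.6360 * 0.7350
Result: 37.2175 kg


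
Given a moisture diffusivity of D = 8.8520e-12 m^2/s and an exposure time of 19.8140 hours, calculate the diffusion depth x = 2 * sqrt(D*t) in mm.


t = 19.8140 hr * 3600 = 71330.4000 s
D * t = 8.8520e-12 * 71330.4000 = 6.3142e-07
x = 2 * sqrt(D*t) = 2 * sqrt(6.3142e-07) = 0.00158923 m = 1.5892 mm


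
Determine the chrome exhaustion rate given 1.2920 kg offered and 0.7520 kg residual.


Formula: Uptake = (offered - residual) / offered * 100
Substituting: Uptake = (1.2920 - 0.7520) / 1.2920 * 100
Result: 41.7957 %


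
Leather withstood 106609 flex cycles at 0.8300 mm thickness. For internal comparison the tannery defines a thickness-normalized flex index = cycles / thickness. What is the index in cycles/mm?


Formula: Index = cycles / thickness
Substituting: Index = 106609 / 0.8300
Result: 128444.5783 cycles/mm


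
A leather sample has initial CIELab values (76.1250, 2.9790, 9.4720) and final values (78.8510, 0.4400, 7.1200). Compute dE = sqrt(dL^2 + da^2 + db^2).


dL = 2.7260, da = -2.5390, db = -2.3520
dE = sqrt(2.7260^2 + (-2.5390)^2 + (-2.3520)^2) = 4.4056


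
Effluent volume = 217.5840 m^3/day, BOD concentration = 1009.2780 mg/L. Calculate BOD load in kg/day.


Formula: BOD_load = volume * conc / 1000
Substituting: BOD_load = 217.5840 * 1009.2780 / 1000
Result: 219.6027 kg/day


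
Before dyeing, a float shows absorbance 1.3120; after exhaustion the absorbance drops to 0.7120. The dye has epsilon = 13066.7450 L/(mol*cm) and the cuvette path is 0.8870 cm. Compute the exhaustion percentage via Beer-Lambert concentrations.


c_initial = A_i / (epsilon * l) = 1.3120 / (13066.7450 * 0.8870) = 1.1320e-04 mol/L
c_final = A_f / (epsilon * l) = 0.7120 / (13066.7450 * 0.8870) = 6.1431e-05 mol/L
Exhaustion = (c_initial - c_final) / c_initial * 100 = (1.1320e-04 - 6.1431e-05) / 1.1320e-04 * 100 = 45.7317 %


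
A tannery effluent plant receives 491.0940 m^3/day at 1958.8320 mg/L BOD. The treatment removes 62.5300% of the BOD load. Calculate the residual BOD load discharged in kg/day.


Load_in = volume * conc / 1000 = 491.0940 * 1958.8320 / 1000 = 961.9706 kg/day
Removed = Load_in * eff / 100 = 961.9706 * 62.5300 / 100 = 601.5202 kg/day
Load_out = Load_in - Removed = 961.9706 - 601.5202 = 360.4504 kg/day


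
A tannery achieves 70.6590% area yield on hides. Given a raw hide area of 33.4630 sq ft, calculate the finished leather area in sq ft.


Formula: finished = raw * yield / 100
Substituting: finished = 33.4630 * 70.6590 / 100
Result: 23.6446 sq ft


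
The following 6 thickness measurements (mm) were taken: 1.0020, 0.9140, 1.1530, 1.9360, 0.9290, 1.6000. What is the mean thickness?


Formula: Average = sum / n
Substituting: Average = 7.5340 / 6
Result: 1.2557 mm


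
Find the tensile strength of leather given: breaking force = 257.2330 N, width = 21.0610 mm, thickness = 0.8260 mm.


Formula: TS = force / (width * thickness)
Substituting: TS = 257.2330 / (21.0610 * 0.8260)
Result: 14.7866 N/mm^2


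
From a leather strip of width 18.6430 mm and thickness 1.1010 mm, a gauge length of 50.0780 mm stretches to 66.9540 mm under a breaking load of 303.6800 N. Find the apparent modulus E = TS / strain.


TS = F / (w * t) = 303.6800 / (18.6430 * 1.1010) = 14.7949 N/mm^2
strain = (Lf - L0) / L0 = (66.9540 - 50.0780) / 50.0780 = 0.3370
E = TS / strain = 14.7949 / 0.3370 = 43.9026 N/mm^2


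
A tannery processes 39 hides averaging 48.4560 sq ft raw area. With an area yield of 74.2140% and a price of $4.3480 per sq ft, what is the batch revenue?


Raw_total = N * avg_area = 39 * 48.4560 = 1889.7840 sq ft
Finished = Raw_total * yield / 100 = 1889.7840 * 74.2140 / 100 = 1402.4843 sq ft
Value = Finished * price = 1402.4843 * 4.3480 = 6098.0017 $


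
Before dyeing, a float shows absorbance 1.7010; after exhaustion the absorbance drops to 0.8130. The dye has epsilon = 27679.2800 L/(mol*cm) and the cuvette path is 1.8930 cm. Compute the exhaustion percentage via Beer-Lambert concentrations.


c_initial = A_i / (epsilon * l) = 1.7010 / (27679.2800 * 1.8930) = 3.2464e-05 mol/L
c_final = A_f / (epsilon * l) = 0.8130 / (27679.2800 * 1.8930) = 1.5516e-05 mol/L
Exhaustion = (c_initial - c_final) / c_initial * 100 = (3.2464e-05 - 1.5516e-05) / 3.2464e-05 * 100 = 52.2046 %


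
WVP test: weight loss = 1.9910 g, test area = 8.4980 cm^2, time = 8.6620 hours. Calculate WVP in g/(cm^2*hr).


Formula: WVP = loss / (area * time)
Substituting: WVP = 1.9910 / (8.4980 * 8.6620)
Result: 0.0270481 g/(cm^2*hr)


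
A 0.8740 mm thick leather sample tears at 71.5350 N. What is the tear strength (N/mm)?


Formula: Tear strength = force / thickness
Substituting: Tear strength = 71.5350 / 0.8740
Result: 81.8478 N/mm


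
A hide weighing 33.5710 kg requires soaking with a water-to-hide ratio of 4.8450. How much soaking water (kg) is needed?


Formula: Water = hide_weight * ratio
Substituting: Water = 33.5710 * 4.8450
Result: 162.6515 kg


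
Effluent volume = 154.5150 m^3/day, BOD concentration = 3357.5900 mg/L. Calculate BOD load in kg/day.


Formula: BOD_load = volume * conc / 1000
Substituting: BOD_load = 154.5150 * 3357.5900 / 1000
Result: 518.7980 kg/day


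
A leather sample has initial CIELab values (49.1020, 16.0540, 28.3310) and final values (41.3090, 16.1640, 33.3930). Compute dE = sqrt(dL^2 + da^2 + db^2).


dL = -7.7930, da = 0.1100, db = 5.0620
dE = sqrt((-7.7930)^2 + 0.1100^2 + 5.0620^2) = 9.2934


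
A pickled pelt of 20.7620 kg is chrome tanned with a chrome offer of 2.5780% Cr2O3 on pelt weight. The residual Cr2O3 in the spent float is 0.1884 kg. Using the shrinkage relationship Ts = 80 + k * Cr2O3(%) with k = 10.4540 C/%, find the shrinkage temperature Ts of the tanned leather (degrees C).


Offered = pelt * offer_pct / 100 = 20.7620 * 2.5780 / 100 = 0.5352 kg
Uptake = offered - residual = 0.5352 - 0.1884 = 0.3468 kg
Cr2O3% on pelt = uptake / pelt * 100 = 0.3468 / 20.7620 * 100 = 1.6706 %
Ts = 80 + k * Cr2O3% = 80 + 10.4540 * 1.6706 = 97.4642 C


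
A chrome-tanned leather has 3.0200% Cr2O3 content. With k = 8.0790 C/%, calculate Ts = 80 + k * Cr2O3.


Formula: Ts = 80 + k * Cr2O3
Substituting: Ts = 80 + 8.0790 * 3.0200
Result: 104.3986 C


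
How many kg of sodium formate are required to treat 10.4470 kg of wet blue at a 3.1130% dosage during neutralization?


Formula: Neutralizer = substrate * pct / 100
Substituting: Neutralizer = 10.4470 * 3.1130 / 100
Result: 0.3252 kg


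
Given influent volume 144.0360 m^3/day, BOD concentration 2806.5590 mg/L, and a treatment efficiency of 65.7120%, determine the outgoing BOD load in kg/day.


Load_in = volume * conc / 1000 = 144.0360 * 2806.5590 / 1000 = 404.2455 kg/day
Removed = Load_in * eff / 100 = 404.2455 * 65.7120 / 100 = 265.6378 kg/day
Load_out = Load_in - Removed = 404.2455 - 265.6378 = 138.6077 kg/day


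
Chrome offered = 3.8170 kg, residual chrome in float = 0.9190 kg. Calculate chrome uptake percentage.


Formula: Uptake = (offered - residual) / offered * 100
Substituting: Uptake = (3.8170 - 0.9190) / 3.8170 * 100
Result: 75.9235 %


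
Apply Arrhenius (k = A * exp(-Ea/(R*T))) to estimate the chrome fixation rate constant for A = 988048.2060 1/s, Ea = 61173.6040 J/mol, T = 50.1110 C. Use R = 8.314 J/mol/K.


T_K = T_C + 273.15 = 50.1110 + 273.15 = 323.2610 K
exponent = -Ea / (R * T_K) = -61173.6040 / (8.314 * 323.2610) = -22.7615
k = A * exp(exponent) = 988048.2060 * exp(-22.7615) = 1.2870e-04 1/s


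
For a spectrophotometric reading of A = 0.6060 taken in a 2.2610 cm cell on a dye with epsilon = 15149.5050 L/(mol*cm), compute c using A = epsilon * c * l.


Formula: c = A / (epsilon * l)
Substituting: c = 0.6060 / (15149.5050 * 2.2610)
Result: 1.7692e-05 mol/L


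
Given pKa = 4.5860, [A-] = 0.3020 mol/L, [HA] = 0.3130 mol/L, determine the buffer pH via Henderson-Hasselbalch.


ratio = [A-] / [HA] = 0.3020 / 0.3130 = 0.9649
log10(ratio) = -0.0155374
pH = pKa + log10(ratio) = 4.5860 - 0.0155374 = 4.5705


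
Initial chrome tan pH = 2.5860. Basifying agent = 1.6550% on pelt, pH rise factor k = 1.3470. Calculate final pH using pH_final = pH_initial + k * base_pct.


Formula: pH_final = pH_initial + k * base_pct
Substituting: pH_final = 2.5860 + 1.3470 * 1.6550
Result: 4.8153


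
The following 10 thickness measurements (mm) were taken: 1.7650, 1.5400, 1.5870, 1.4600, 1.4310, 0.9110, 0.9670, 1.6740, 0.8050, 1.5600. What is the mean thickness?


Formula: Average = sum / n
Substituting: Average = 13.7000 / 10
Result: 1.3700 mm


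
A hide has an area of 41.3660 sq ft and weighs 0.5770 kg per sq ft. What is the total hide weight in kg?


Formula: Weight = area * weight_per_sqft
Substituting: Weight = 41.3660 * 0.5770
Result: 23.8682 kg


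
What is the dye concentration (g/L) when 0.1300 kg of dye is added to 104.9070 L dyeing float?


Formula: Conc = dye_mass(kg) / volume(L) * 1000
Substituting: Conc = 0.1300 / 104.9070 * 1000
Result: 1.2392 g/L


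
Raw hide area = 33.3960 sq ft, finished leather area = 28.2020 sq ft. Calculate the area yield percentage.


Formula: Yield = finished / raw * 100
Substituting: Yield = 28.2020 / 33.3960 * 100
Result: 84.4472 %


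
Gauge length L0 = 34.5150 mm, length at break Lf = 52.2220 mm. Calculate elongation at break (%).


Formula: Elongation = (Lf - L0) / L0 * 100
Substituting: Elongation = (52.2220 - 34.5150) / 34.5150 * 100
Result: 51.3023 %


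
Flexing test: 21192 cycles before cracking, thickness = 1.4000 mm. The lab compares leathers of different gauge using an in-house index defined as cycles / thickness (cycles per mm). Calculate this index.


Formula: Index = cycles / thickness
Substituting: Index = 21192 / 1.4000
Result: 15137.1429 cycles/mm


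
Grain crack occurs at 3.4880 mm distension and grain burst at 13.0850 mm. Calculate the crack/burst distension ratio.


Formula: Ratio = crack / burst
Substituting: Ratio = 3.4880 / 13.0850
Result: 0.2666


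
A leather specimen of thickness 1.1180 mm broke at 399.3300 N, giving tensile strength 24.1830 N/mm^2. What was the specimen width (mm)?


Formula: w = F / (TS * t)
Substituting: w = 399.3300 / (24.1830 * 1.1180)
Result: 14.7700 mm


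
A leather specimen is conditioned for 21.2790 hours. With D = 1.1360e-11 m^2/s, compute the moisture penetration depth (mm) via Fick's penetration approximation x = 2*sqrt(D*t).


t = 21.2790 hr * 3600 = 76604.4000 s
D * t = 1.1360e-11 * 76604.4000 = 8.7023e-07
x = 2 * sqrt(D*t) = 2 * sqrt(8.7023e-07) = 0.00186572 m = 1.8657 mm


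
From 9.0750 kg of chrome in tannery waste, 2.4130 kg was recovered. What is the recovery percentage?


Formula: Recovery = recovered / input * 100
Substituting: Recovery = 2.4130 / 9.0750 * 100
Result: 26.5895 %


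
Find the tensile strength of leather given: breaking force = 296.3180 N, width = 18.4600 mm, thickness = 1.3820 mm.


Formula: TS = force / (width * thickness)
Substituting: TS = 296.3180 / (18.4600 * 1.3820)
Result: 11.6150 N/mm^2


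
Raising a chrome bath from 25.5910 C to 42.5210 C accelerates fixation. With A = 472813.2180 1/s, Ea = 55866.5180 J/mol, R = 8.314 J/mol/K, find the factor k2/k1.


T1 = 25.5910 + 273.15 = 298.7410 K; T2 = 42.5210 + 273.15 = 315.6710 K
k1 = A * exp(-Ea/(R*T1)) = 472813.2180 * exp(-55866.5180/(8.314*298.7410)) = 8.0560e-05 1/s
k2 = A * exp(-Ea/(R*T2)) = 472813.2180 * exp(-55866.5180/(8.314*315.6710)) = 2.6917e-04 1/s
k2/k1 = 2.6917e-04 / 8.0560e-05 = 3.3412


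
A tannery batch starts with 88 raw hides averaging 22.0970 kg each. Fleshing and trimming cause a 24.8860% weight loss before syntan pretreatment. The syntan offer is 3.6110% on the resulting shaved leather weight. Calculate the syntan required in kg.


Total_raw = N * avg_wt = 88 * 22.0970 = 1944.5360 kg
Substrate = Total_raw * (1 - loss/100) = 1944.5360 * (1 - 24.8860/100) = 1460.6188 kg
Syntan = Substrate * pct / 100 = 1460.6188 * 3.6110 / 100 = 52.7429 kg


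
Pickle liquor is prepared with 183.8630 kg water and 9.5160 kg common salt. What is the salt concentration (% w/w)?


Formula: Conc = salt / (water + salt) * 100
Substituting: Conc = 9.5160 / (183.8630 + 9.5160) * 100
Result: 4.9209 %


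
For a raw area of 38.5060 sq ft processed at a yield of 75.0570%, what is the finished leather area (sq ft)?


Formula: finished = raw * yield / 100
Substituting: finished = 38.5060 * 75.0570 / 100
Result: 28.9014 sq ft


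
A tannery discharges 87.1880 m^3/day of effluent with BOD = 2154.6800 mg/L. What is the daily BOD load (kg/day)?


Formula: BOD_load = volume * conc / 1000
Substituting: BOD_load = 87.1880 * 2154.6800 / 1000
Result: 187.8622 kg/day


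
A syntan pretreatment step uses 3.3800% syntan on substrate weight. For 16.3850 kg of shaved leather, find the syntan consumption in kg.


Formula: Syntan = substrate * pct / 100
Substituting: Syntan = 16.3850 * 3.3800 / 100
Result: 0.5538 kg


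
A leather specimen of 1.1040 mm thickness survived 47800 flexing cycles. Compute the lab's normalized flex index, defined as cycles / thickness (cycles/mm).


Formula: Index = cycles / thickness
Substituting: Index = 47800 / 1.1040
Result: 43297.1014 cycles/mm


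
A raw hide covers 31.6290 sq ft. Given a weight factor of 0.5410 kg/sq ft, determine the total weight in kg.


Formula: Weight = area * weight_per_sqft
Substituting: Weight = 31.6290 * 0.5410
Result: 17.1113 kg


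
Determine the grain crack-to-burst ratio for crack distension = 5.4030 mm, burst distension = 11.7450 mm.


Formula: Ratio = crack / burst
Substituting: Ratio = 5.4030 / 11.7450
Result: 0.4600


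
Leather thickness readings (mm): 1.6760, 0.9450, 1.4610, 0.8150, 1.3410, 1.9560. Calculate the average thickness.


Formula: Average = sum / n
Substituting: Average = 8.1940 / 6
Result: 1.3657 mm


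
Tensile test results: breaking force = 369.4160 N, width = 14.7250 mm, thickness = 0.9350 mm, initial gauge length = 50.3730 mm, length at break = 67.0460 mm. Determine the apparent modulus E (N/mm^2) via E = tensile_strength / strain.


TS = F / (w * t) = 369.4160 / (14.7250 * 0.9350) = 26.8317 N/mm^2
strain = (Lf - L0) / L0 = (67.0460 - 50.3730) / 50.3730 = 0.3310
E = TS / strain = 26.8317 / 0.3310 = 81.0649 N/mm^2


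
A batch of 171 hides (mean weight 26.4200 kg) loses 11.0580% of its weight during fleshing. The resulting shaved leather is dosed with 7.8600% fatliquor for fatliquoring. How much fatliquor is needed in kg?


Total_raw = N * avg_wt = 171 * 26.4200 = 4517.8200 kg
Substrate = Total_raw * (1 - loss/100) = 4517.8200 * (1 - 11.0580/100) = 4018.2395 kg
Fat = Substrate * pct / 100 = 4018.2395 * 7.8600 / 100 = 315.8336 kg
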